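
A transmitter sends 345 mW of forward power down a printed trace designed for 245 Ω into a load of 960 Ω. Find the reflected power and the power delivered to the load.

Γ = (960 − 245)/(960 + 245) = 0.593
|Γ|² = 0.352
P_refl = |Γ|²·P_inc = 121 mW, P_del = (1 − |Γ|²)·P_inc = 224 mW

P_reflected ≈ 121 mW; P_delivered ≈ 224 mW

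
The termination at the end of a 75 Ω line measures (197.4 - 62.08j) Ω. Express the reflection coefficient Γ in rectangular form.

Γ = (Z_L − Z_0)/(Z_L + Z_0) = (122.4 − j62.08)/(272.4 − j62.08)

Γ ≈ 0.477 − j0.119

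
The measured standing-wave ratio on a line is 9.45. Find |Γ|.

|Γ| = (S − 1)/(S + 1) = (9.45 − 1)/(9.45 + 1) = 8.45/10.4

|Γ| ≈ 0.809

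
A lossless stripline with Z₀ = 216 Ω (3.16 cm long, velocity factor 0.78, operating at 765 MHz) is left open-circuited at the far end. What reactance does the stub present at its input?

λ = v/f = 0.78·c / 765 MHz = 0.306 m
βl = 2π·l/λ = 2π × 0.103 = 37.2°
tan(βl) = 0.759
For an open-circuited stub, Z_in = −jZ_0·cot(βl) = −jZ_0/tan(βl)

X_in ≈ -285 Ω (capacitive)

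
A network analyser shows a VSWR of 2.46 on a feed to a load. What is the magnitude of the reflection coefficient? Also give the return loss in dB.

|Γ| = (S − 1)/(S + 1) = (2.46 − 1)/(2.46 + 1) = 1.46/3.46
RL = −20·log₁₀|Γ| = −20·log₁₀(0.422)

|Γ| ≈ 0.422; return loss ≈ 7.49 dB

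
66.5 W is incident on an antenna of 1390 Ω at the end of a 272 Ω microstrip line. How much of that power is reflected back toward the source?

Γ = (1390 − 272)/(1390 + 272) = 0.673
|Γ|² = 0.453
P_refl = |Γ|²·P_inc = 30.1 W, P_del = (1 − |Γ|²)·P_inc = 36.4 W

P_reflected ≈ 30.1 W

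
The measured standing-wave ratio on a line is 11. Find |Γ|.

|Γ| = (S − 1)/(S + 1) = (11 − 1)/(11 + 1) = 10/12

|Γ| ≈ 0.833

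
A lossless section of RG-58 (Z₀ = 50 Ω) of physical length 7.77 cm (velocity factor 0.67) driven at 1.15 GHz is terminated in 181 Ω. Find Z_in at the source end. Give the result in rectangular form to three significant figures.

Z_in ≈ 75.1 + j80.6 Ω

λ = v/f = 0.67·c / 1.15 GHz = 0.175 m
βl = 2π·l/λ = 2π × 0.445 = 160°
tan(βl) = tan(160°) = -0.363
Z_in = Z_0·(Z_L + jZ_0·tanβl)/(Z_0 + jZ_L·tanβl)
     = 50·(181 − j18.2)/(50 − j65.7)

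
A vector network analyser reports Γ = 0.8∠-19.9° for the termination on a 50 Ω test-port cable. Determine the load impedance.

Z_L ≈ 133 − j201 Ω

Z_L = Z_0·(1 + Γ)/(1 − Γ) = 50·(1.75 − j0.272)/(0.248 + j0.272)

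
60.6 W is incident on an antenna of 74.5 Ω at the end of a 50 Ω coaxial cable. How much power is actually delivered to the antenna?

Γ = (74.5 − 50)/(74.5 + 50) = 0.197
|Γ|² = 0.0387
P_refl = |Γ|²·P_inc = 2.35 W, P_del = (1 − |Γ|²)·P_inc = 58.3 W

P_delivered ≈ 58.3 W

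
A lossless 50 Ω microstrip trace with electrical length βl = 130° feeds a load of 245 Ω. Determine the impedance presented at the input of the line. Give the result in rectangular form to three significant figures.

Z_in ≈ 16.9 + j39.1 Ω

tan(βl) = tan(130°) = -1.19
Z_in = Z_0·(Z_L + jZ_0·tanβl)/(Z_0 + jZ_L·tanβl)
     = 50·(245 − j59.6)/(50 − j292)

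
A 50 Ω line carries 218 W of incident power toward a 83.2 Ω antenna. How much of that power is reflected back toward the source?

Γ = (83.2 − 50)/(83.2 + 50) = 0.249
|Γ|² = 0.0621
P_refl = |Γ|²·P_inc = 13.5 W, P_del = (1 − |Γ|²)·P_inc = 204 W

P_reflected ≈ 13.5 W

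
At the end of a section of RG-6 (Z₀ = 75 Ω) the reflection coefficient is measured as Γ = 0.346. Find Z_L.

Z_L ≈ 154 Ω

Z_L = Z_0·(1 + Γ)/(1 − Γ) = 75·(1.35)/(0.654)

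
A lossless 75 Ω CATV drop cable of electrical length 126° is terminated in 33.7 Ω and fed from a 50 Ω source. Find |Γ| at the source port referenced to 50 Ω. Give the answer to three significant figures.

|Γ| ≈ 0.469

tan(βl) = -1.38
Z_in = Z_0·(Z_L + jZ_0·tanβl)/(Z_0 + jZ_L·tanβl) = 70.6 − j59.6 Ω
Γ_s = (Z_in − Z_s)/(Z_in + Z_s) = (20.6 − j59.6)/(121 − j59.6), |Γ_s| = 0.469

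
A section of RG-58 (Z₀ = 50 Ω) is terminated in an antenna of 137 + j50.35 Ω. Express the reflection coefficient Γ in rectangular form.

Γ ≈ 0.501 + j0.134

Γ = (Z_L − Z_0)/(Z_L + Z_0) = (87 + j50.35)/(187 + j50.35)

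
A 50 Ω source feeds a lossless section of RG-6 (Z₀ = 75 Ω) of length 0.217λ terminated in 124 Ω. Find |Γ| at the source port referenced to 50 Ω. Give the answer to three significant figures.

βl = 2π × 0.217 = 78.1°
tan(βl) = 4.75
Z_in = Z_0·(Z_L + jZ_0·tanβl)/(Z_0 + jZ_L·tanβl) = 46.6 − j9.85 Ω
Γ_s = (Z_in − Z_s)/(Z_in + Z_s) = (-3.38 − j9.85)/(96.6 − j9.85), |Γ_s| = 0.107

|Γ| ≈ 0.107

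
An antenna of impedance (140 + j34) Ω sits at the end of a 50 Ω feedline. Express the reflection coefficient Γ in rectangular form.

Γ = (Z_L − Z_0)/(Z_L + Z_0) = (90 + j34)/(190 + j34)

Γ ≈ 0.49 + j0.0913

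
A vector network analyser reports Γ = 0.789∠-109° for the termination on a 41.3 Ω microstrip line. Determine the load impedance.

Z_L ≈ 7.3 − j28.8 Ω

Z_L = Z_0·(1 + Γ)/(1 − Γ) = 41.3·(0.743 − j0.746)/(1.26 + j0.746)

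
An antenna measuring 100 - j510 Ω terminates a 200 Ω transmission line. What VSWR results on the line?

VSWR ≈ 15.4

Γ = (Z_L − Z_0)/(Z_L + Z_0) = (-100 − j510)/(300 − j510)
|Γ| = 520/592 = 0.878
VSWR = (1 + |Γ|)/(1 − |Γ|) = 1.88/0.122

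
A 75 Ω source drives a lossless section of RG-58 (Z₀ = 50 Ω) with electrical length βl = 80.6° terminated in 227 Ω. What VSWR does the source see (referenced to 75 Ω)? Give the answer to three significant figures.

tan(βl) = 6.04
Z_in = Z_0·(Z_L + jZ_0·tanβl)/(Z_0 + jZ_L·tanβl) = 11.3 − j7.87 Ω
Γ_s = (Z_in − Z_s)/(Z_in + Z_s) = (-63.7 − j7.87)/(86.3 − j7.87), |Γ_s| = 0.741
VSWR = (1 + |Γ_s|)/(1 − |Γ_s|)

VSWR ≈ 6.71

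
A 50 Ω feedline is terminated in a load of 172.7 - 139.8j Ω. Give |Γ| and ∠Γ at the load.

Γ = (Z_L − Z_0)/(Z_L + Z_0) = (122.7 − j139.8)/(222.7 − j139.8)
|Γ| = 186/263 = 0.707

Γ ≈ 0.707 ∠ -16.6°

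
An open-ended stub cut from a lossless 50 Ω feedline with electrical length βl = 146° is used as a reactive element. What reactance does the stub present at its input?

X_in ≈ 74.1 Ω (inductive)

tan(βl) = -0.675
For an open-ended stub, Z_in = −jZ_0·cot(βl) = −jZ_0/tan(βl)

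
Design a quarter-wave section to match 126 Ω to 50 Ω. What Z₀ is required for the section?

Z_qwt ≈ 79.4 Ω

Z_qwt = √(Z_0·R_L) = √(50 × 126) = √6300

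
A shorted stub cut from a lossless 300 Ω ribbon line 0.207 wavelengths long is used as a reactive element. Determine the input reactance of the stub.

βl = 2π × 0.207 = 74.5°
tan(βl) = 3.61
For a shorted stub, Z_in = jZ_0·tan(βl)

X_in ≈ 1080 Ω (inductive)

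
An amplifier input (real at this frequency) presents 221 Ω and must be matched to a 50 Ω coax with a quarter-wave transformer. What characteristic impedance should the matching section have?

Z_qwt ≈ 105 Ω

Z_qwt = √(Z_0·R_L) = √(50 × 221) = √11050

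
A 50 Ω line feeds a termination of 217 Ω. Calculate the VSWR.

Γ = (217 − 50)/(217 + 50) = 0.625
VSWR = (1 + 0.625)/(1 − 0.625)

VSWR ≈ 4.34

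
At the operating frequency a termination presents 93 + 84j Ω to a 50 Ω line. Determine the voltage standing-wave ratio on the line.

VSWR ≈ 3.64

Γ = (Z_L − Z_0)/(Z_L + Z_0) = (43 + j84)/(143 + j84)
|Γ| = 94.4/166 = 0.569
VSWR = (1 + |Γ|)/(1 − |Γ|) = 1.57/0.431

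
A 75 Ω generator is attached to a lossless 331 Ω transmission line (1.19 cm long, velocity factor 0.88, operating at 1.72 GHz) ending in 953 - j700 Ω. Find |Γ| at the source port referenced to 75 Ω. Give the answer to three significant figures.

λ = v/f = 0.88·c / 1.72 GHz = 0.153 m
βl = 2π·l/λ = 2π × 0.0775 = 27.9°
tan(βl) = 0.53
Z_in = Z_0·(Z_L + jZ_0·tanβl)/(Z_0 + jZ_L·tanβl) = 179 − j376 Ω
Γ_s = (Z_in − Z_s)/(Z_in + Z_s) = (104 − j376)/(254 − j376), |Γ_s| = 0.86

|Γ| ≈ 0.86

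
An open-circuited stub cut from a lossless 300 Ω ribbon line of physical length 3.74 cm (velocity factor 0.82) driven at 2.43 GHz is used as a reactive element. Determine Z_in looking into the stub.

Z_in ≈ +j280 Ω

λ = v/f = 0.82·c / 2.43 GHz = 0.101 m
βl = 2π·l/λ = 2π × 0.369 = 133°
tan(βl) = -1.07
For an open-circuited stub, Z_in = −jZ_0·cot(βl) = −jZ_0/tan(βl)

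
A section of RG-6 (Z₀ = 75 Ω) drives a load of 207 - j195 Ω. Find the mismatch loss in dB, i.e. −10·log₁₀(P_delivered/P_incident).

Γ = (132 − j195)/(282 − j195), |Γ| = 0.687
|Γ|² = 0.472, so P_del/P_inc = 1 − |Γ|² = 0.528
ML = −10·log₁₀(1 − |Γ|²)

mismatch loss ≈ 2.77 dB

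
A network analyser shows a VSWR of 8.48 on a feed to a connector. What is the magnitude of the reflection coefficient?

|Γ| ≈ 0.789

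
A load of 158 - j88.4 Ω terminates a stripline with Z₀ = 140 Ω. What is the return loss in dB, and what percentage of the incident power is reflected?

RL ≈ 10.7 dB; 8.42% of incident power reflected

Γ = (18 − j88.4)/(298 − j88.4), |Γ| = 0.29
RL = −20·log₁₀(0.29) = 10.7 dB
P_refl/P_inc = |Γ|² = 0.0842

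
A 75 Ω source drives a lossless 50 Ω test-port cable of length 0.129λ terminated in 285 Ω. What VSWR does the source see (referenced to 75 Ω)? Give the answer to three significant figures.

βl = 2π × 0.129 = 46.4°
tan(βl) = 1.05
Z_in = Z_0·(Z_L + jZ_0·tanβl)/(Z_0 + jZ_L·tanβl) = 16.3 − j44.8 Ω
Γ_s = (Z_in − Z_s)/(Z_in + Z_s) = (-58.7 − j44.8)/(91.3 − j44.8), |Γ_s| = 0.727
VSWR = (1 + |Γ_s|)/(1 − |Γ_s|)

VSWR ≈ 6.32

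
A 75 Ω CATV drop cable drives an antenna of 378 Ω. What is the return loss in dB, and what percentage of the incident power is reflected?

RL ≈ 3.49 dB; 44.7% of incident power reflected

Γ = (378 − 75)/(378 + 75) = 0.669
RL = −20·log₁₀(0.669) = 3.49 dB
P_refl/P_inc = |Γ|² = 0.447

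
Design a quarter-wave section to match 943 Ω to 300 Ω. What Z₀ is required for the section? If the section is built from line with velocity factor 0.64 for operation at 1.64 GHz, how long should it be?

Z_qwt ≈ 532 Ω; length ≈ 2.93 cm

Z_qwt = √(Z_0·R_L) = √(300 × 943) = √282900
λ = 0.64·c/f = 0.117 m, so l = λ/4 = 0.0293 m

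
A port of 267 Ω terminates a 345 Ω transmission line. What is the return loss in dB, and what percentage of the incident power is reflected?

Γ = (267 − 345)/(267 + 345) = -0.127
RL = −20·log₁₀(0.127) = 17.9 dB
P_refl/P_inc = |Γ|² = 0.0162

RL ≈ 17.9 dB; 1.62% of incident power reflected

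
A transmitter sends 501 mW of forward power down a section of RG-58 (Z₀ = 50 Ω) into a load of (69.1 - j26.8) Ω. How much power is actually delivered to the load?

|Γ| = |(19.1 − j26.8)/(119.1 − j26.8)| = 0.27
|Γ|² = 0.0727
P_refl = |Γ|²·P_inc = 36.4 mW, P_del = (1 − |Γ|²)·P_inc = 465 mW

P_delivered ≈ 465 mW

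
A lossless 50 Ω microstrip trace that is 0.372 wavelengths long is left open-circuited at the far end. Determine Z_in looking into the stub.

βl = 2π × 0.372 = 134°
tan(βl) = -1.04
For an open-circuited stub, Z_in = −jZ_0·cot(βl) = −jZ_0/tan(βl)

Z_in ≈ +j48.1 Ω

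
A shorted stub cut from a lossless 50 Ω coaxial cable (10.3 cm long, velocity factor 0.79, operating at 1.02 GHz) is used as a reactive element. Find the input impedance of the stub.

Z_in ≈ −j18.6 Ω

λ = v/f = 0.79·c / 1.02 GHz = 0.232 m
βl = 2π·l/λ = 2π × 0.443 = 160°
tan(βl) = -0.372
For a shorted stub, Z_in = jZ_0·tan(βl)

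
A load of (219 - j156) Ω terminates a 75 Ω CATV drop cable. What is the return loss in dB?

Γ = (144 − j156)/(294 − j156), |Γ| = 0.638
RL = −20·log₁₀|Γ| = −20·log₁₀(0.638)

RL ≈ 3.91 dB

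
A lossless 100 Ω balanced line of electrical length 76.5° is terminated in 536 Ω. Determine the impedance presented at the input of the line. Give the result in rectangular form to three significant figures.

tan(βl) = tan(76.5°) = 4.17
Z_in = Z_0·(Z_L + jZ_0·tanβl)/(Z_0 + jZ_L·tanβl)
     = 100·(536 + j417)/(100 + j2230)

Z_in ≈ 19.7 − j23.1 Ω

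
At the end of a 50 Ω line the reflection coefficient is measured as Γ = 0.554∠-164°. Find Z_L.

Z_L ≈ 14.6 − j6.44 Ω

Z_L = Z_0·(1 + Γ)/(1 − Γ) = 50·(0.467 − j0.153)/(1.53 + j0.153)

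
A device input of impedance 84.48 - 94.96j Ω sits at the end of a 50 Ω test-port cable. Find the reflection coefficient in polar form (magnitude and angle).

Γ ≈ 0.614 ∠ -34.8°

Γ = (Z_L − Z_0)/(Z_L + Z_0) = (34.48 − j94.96)/(134.5 − j94.96)
|Γ| = 101/165 = 0.614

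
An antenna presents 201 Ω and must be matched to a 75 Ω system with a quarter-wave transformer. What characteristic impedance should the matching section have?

Z_qwt = √(Z_0·R_L) = √(75 × 201) = √15080

Z_qwt ≈ 123 Ω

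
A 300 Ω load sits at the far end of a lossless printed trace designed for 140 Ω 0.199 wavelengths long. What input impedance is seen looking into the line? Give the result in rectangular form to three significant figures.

Z_in ≈ 70.8 − j35.5 Ω

βl = 2π × 0.199 = 71.6°
tan(βl) = tan(71.6°) = 3.01
Z_in = Z_0·(Z_L + jZ_0·tanβl)/(Z_0 + jZ_L·tanβl)
     = 140·(300 + j422)/(140 + j904)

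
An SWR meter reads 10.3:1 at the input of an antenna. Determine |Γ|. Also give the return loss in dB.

|Γ| ≈ 0.823; return loss ≈ 1.69 dB

|Γ| = (S − 1)/(S + 1) = (10.3 − 1)/(10.3 + 1) = 9.3/11.3
RL = −20·log₁₀|Γ| = −20·log₁₀(0.823)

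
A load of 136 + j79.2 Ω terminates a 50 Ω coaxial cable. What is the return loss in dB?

Γ = (86 + j79.2)/(186 + j79.2), |Γ| = 0.578
RL = −20·log₁₀|Γ| = −20·log₁₀(0.578)

RL ≈ 4.76 dB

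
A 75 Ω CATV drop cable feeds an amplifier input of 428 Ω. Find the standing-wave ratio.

VSWR ≈ 5.71

For a purely resistive load, VSWR = R_L/Z_0 or Z_0/R_L (whichever > 1) = 428/75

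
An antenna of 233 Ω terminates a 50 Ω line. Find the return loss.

RL ≈ 3.79 dB

Γ = (233 − 50)/(233 + 50) = 0.647
RL = −20·log₁₀|Γ| = −20·log₁₀(0.647)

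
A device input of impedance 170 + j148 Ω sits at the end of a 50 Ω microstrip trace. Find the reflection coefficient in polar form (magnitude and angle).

Γ ≈ 0.719 ∠ 17°

Γ = (Z_L − Z_0)/(Z_L + Z_0) = (120 + j148)/(220 + j148)
|Γ| = 191/265 = 0.719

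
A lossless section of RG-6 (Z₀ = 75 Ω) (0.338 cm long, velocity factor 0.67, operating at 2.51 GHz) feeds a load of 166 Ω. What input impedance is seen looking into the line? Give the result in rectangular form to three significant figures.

λ = v/f = 0.67·c / 2.51 GHz = 0.0801 m
βl = 2π·l/λ = 2π × 0.0422 = 15.2°
tan(βl) = tan(15.2°) = 0.272
Z_in = Z_0·(Z_L + jZ_0·tanβl)/(Z_0 + jZ_L·tanβl)
     = 75·(166 + j20.4)/(75 + j45.1)

Z_in ≈ 131 − j58.3 Ω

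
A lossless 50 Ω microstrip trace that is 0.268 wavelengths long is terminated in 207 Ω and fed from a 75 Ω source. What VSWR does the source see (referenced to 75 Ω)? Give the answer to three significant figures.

βl = 2π × 0.268 = 96.5°
tan(βl) = -8.8
Z_in = Z_0·(Z_L + jZ_0·tanβl)/(Z_0 + jZ_L·tanβl) = 12.2 + j5.34 Ω
Γ_s = (Z_in − Z_s)/(Z_in + Z_s) = (-62.8 + j5.34)/(87.2 + j5.34), |Γ_s| = 0.721
VSWR = (1 + |Γ_s|)/(1 − |Γ_s|)

VSWR ≈ 6.17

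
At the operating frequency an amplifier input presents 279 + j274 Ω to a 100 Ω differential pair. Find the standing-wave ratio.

VSWR ≈ 5.66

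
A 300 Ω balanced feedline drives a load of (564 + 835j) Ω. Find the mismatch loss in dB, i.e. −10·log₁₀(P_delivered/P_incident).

mismatch loss ≈ 3.29 dB

Γ = (264 + j835)/(864 + j835), |Γ| = 0.729
|Γ|² = 0.531, so P_del/P_inc = 1 − |Γ|² = 0.469
ML = −10·log₁₀(1 − |Γ|²)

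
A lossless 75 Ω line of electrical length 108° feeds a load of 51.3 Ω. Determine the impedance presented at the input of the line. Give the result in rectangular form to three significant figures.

Z_in ≈ 98.9 − j22.6 Ω

tan(βl) = tan(108°) = -3.08
Z_in = Z_0·(Z_L + jZ_0·tanβl)/(Z_0 + jZ_L·tanβl)
     = 75·(51.3 − j231)/(75 − j158)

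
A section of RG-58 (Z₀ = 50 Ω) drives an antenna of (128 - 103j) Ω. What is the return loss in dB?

RL ≈ 4.04 dB

Γ = (78 − j103)/(178 − j103), |Γ| = 0.628
RL = −20·log₁₀|Γ| = −20·log₁₀(0.628)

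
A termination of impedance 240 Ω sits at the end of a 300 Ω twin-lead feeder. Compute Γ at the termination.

Γ = -0.111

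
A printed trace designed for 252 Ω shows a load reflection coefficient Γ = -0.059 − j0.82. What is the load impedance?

Z_L ≈ 45.5 − j230 Ω

Z_L = Z_0·(1 + Γ)/(1 − Γ) = 252·(0.941 − j0.82)/(1.06 + j0.82)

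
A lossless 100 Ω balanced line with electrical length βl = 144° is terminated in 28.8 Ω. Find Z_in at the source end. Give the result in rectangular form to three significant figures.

Z_in ≈ 42.2 − j63.8 Ω

tan(βl) = tan(144°) = -0.727
Z_in = Z_0·(Z_L + jZ_0·tanβl)/(Z_0 + jZ_L·tanβl)
     = 100·(28.8 − j72.7)/(100 − j20.9)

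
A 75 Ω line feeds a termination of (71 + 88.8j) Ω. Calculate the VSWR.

Γ = (Z_L − Z_0)/(Z_L + Z_0) = (-4 + j88.8)/(146 + j88.8)
|Γ| = 88.9/171 = 0.52
VSWR = (1 + |Γ|)/(1 − |Γ|) = 1.52/0.48

VSWR ≈ 3.17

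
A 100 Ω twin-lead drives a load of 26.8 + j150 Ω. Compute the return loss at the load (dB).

RL ≈ 1.41 dB

Γ = (-73.2 + j150)/(126.8 + j150), |Γ| = 0.85
RL = −20·log₁₀|Γ| = −20·log₁₀(0.85)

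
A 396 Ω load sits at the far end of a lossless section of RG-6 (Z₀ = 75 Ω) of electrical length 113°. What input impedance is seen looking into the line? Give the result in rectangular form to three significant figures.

Z_in ≈ 16.7 + j30.5 Ω

tan(βl) = tan(113°) = -2.36
Z_in = Z_0·(Z_L + jZ_0·tanβl)/(Z_0 + jZ_L·tanβl)
     = 75·(396 − j177)/(75 − j933)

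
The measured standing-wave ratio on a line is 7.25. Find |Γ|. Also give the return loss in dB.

|Γ| = (S − 1)/(S + 1) = (7.25 − 1)/(7.25 + 1) = 6.25/8.25
RL = −20·log₁₀|Γ| = −20·log₁₀(0.758)

|Γ| ≈ 0.758; return loss ≈ 2.41 dB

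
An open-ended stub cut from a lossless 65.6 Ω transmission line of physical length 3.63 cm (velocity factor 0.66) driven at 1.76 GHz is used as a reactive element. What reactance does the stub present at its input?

X_in ≈ 32.2 Ω (inductive)

λ = v/f = 0.66·c / 1.76 GHz = 0.113 m
βl = 2π·l/λ = 2π × 0.323 = 116°
tan(βl) = -2.04
For an open-ended stub, Z_in = −jZ_0·cot(βl) = −jZ_0/tan(βl)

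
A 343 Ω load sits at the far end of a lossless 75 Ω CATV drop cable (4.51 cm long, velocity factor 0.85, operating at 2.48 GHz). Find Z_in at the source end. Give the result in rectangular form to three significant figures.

λ = v/f = 0.85·c / 2.48 GHz = 0.103 m
βl = 2π·l/λ = 2π × 0.439 = 158°
tan(βl) = tan(158°) = -0.406
Z_in = Z_0·(Z_L + jZ_0·tanβl)/(Z_0 + jZ_L·tanβl)
     = 75·(343 − j30.4)/(75 − j139)

Z_in ≈ 89.8 + j136 Ω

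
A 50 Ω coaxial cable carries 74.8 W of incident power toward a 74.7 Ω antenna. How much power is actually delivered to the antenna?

P_delivered ≈ 71.9 W

Γ = (74.7 − 50)/(74.7 + 50) = 0.198
|Γ|² = 0.0392
P_refl = |Γ|²·P_inc = 2.93 W, P_del = (1 − |Γ|²)·P_inc = 71.9 W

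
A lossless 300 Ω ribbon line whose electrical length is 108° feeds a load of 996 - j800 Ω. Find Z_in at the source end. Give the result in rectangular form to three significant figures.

Z_in ≈ 66.7 + j145 Ω

tan(βl) = tan(108°) = -3.08
Z_in = Z_0·(Z_L + jZ_0·tanβl)/(Z_0 + jZ_L·tanβl)
     = 300·(996 − j1720)/(-2160 − j3070)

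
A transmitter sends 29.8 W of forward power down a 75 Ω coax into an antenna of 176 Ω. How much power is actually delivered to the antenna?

P_delivered ≈ 25 W

Γ = (176 − 75)/(176 + 75) = 0.402
|Γ|² = 0.162
P_refl = |Γ|²·P_inc = 4.83 W, P_del = (1 − |Γ|²)·P_inc = 25 W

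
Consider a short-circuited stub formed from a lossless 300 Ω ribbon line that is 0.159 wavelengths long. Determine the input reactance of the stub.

X_in ≈ 466 Ω (inductive)

βl = 2π × 0.159 = 57.2°
tan(βl) = 1.55
For a short-circuited stub, Z_in = jZ_0·tan(βl)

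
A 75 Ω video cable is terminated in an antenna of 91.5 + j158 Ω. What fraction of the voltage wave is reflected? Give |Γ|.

|Γ| ≈ 0.692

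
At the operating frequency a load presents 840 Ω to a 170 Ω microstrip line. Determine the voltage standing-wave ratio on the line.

Γ = (840 − 170)/(840 + 170) = 0.663
VSWR = (1 + 0.663)/(1 − 0.663)

VSWR ≈ 4.94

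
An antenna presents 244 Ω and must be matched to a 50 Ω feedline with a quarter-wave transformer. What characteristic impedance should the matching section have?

Z_qwt ≈ 110 Ω

Z_qwt = √(Z_0·R_L) = √(50 × 244) = √12200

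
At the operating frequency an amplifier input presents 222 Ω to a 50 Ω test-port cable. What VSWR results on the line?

VSWR ≈ 4.44

For a purely resistive load, VSWR = R_L/Z_0 or Z_0/R_L (whichever > 1) = 222/50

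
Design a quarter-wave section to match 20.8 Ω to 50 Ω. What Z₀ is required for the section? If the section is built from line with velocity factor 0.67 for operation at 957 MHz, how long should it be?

Z_qwt ≈ 32.2 Ω; length ≈ 5.25 cm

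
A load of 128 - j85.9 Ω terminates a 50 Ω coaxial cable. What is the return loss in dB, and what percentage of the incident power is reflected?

Γ = (78 − j85.9)/(178 − j85.9), |Γ| = 0.587
RL = −20·log₁₀(0.587) = 4.63 dB
P_refl/P_inc = |Γ|² = 0.345

RL ≈ 4.63 dB; 34.5% of incident power reflected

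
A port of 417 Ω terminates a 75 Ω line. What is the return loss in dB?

RL ≈ 3.16 dB

Γ = (417 − 75)/(417 + 75) = 0.695
RL = −20·log₁₀|Γ| = −20·log₁₀(0.695)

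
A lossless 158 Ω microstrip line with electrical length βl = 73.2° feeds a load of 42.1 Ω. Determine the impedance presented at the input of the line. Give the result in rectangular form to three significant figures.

Z_in ≈ 283 + j273 Ω

tan(βl) = tan(73.2°) = 3.31
Z_in = Z_0·(Z_L + jZ_0·tanβl)/(Z_0 + jZ_L·tanβl)
     = 158·(42.1 + j523)/(158 + j139)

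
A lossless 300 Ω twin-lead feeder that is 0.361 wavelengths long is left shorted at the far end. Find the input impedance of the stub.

Z_in ≈ −j358 Ω

βl = 2π × 0.361 = 130°
tan(βl) = -1.19
For a shorted stub, Z_in = jZ_0·tan(βl)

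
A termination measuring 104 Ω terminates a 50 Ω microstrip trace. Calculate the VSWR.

Γ = (104 − 50)/(104 + 50) = 0.351
VSWR = (1 + 0.351)/(1 − 0.351)

VSWR ≈ 2.08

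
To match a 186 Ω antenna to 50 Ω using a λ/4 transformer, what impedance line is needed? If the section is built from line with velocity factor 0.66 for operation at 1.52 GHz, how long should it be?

Z_qwt ≈ 96.4 Ω; length ≈ 3.26 cm

Z_qwt = √(Z_0·R_L) = √(50 × 186) = √9300
λ = 0.66·c/f = 0.13 m, so l = λ/4 = 0.0326 m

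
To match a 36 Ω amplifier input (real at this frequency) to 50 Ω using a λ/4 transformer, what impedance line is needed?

Z_qwt = √(Z_0·R_L) = √(50 × 36) = √1800

Z_qwt ≈ 42.4 Ω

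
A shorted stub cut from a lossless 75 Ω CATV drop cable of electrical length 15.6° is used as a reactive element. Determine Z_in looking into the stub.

Z_in ≈ +j20.9 Ω

tan(βl) = 0.279
For a shorted stub, Z_in = jZ_0·tan(βl)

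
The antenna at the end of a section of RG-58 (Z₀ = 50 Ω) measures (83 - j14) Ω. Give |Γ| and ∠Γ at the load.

Γ ≈ 0.268 ∠ -17°

Γ = (Z_L − Z_0)/(Z_L + Z_0) = (33 − j14)/(133 − j14)
|Γ| = 35.8/134 = 0.268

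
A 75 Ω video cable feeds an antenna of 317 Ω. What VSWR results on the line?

Γ = (317 − 75)/(317 + 75) = 0.617
VSWR = (1 + 0.617)/(1 − 0.617)

VSWR ≈ 4.23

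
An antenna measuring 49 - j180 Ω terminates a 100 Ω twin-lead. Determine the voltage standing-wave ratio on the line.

Γ = (Z_L − Z_0)/(Z_L + Z_0) = (-51 − j180)/(149 − j180)
|Γ| = 187/234 = 0.801
VSWR = (1 + |Γ|)/(1 − |Γ|) = 1.8/0.199

VSWR ≈ 9.03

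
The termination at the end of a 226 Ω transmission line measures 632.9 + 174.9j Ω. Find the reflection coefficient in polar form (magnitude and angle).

Γ = (Z_L − Z_0)/(Z_L + Z_0) = (406.9 + j174.9)/(858.9 + j174.9)
|Γ| = 443/877 = 0.505

Γ ≈ 0.505 ∠ 11.7°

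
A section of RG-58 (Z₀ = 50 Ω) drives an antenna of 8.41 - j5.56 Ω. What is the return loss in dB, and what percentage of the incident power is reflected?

Γ = (-41.59 − j5.56)/(58.41 − j5.56), |Γ| = 0.715
RL = −20·log₁₀(0.715) = 2.91 dB
P_refl/P_inc = |Γ|² = 0.511

RL ≈ 2.91 dB; 51.1% of incident power reflected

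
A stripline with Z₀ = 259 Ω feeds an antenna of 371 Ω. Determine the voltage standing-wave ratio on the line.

VSWR ≈ 1.43

Γ = (371 − 259)/(371 + 259) = 0.178
VSWR = (1 + 0.178)/(1 − 0.178)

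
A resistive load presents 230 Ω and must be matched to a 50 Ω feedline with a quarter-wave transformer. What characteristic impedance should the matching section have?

Z_qwt = √(Z_0·R_L) = √(50 × 230) = √11500

Z_qwt ≈ 107 Ω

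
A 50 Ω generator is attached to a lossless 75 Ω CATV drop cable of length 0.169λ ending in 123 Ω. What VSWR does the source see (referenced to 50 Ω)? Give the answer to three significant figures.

βl = 2π × 0.169 = 60.8°
tan(βl) = 1.79
Z_in = Z_0·(Z_L + jZ_0·tanβl)/(Z_0 + jZ_L·tanβl) = 53.7 − j23.6 Ω
Γ_s = (Z_in − Z_s)/(Z_in + Z_s) = (3.75 − j23.6)/(104 − j23.6), |Γ_s| = 0.224
VSWR = (1 + |Γ_s|)/(1 − |Γ_s|)

VSWR ≈ 1.58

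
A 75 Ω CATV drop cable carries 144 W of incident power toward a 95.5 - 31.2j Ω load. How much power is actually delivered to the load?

|Γ| = |(20.5 − j31.2)/(170.5 − j31.2)| = 0.215
|Γ|² = 0.0464
P_refl = |Γ|²·P_inc = 6.68 W, P_del = (1 − |Γ|²)·P_inc = 137 W

P_delivered ≈ 137 W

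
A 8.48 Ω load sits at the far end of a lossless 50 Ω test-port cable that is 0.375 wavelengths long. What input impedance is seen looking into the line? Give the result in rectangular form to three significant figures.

βl = 2π × 0.375 = 135°
tan(βl) = tan(135°) = -1
Z_in = Z_0·(Z_L + jZ_0·tanβl)/(Z_0 + jZ_L·tanβl)
     = 50·(8.48 − j50)/(50 − j8.48)

Z_in ≈ 16.5 − j47.2 Ω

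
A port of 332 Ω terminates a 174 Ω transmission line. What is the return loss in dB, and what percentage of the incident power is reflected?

RL ≈ 10.1 dB; 9.75% of incident power reflected

Γ = (332 − 174)/(332 + 174) = 0.312
RL = −20·log₁₀(0.312) = 10.1 dB
P_refl/P_inc = |Γ|² = 0.0975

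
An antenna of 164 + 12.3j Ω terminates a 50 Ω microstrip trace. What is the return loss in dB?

Γ = (114 + j12.3)/(214 + j12.3), |Γ| = 0.535
RL = −20·log₁₀|Γ| = −20·log₁₀(0.535)

RL ≈ 5.43 dB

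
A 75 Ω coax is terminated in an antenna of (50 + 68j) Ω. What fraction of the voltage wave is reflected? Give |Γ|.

Γ = (Z_L − Z_0)/(Z_L + Z_0) = (-25 + j68)/(125 + j68)
|Γ| = 72.4/142

|Γ| ≈ 0.509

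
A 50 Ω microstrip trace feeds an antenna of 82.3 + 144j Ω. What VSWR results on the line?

VSWR ≈ 7.15

Γ = (Z_L − Z_0)/(Z_L + Z_0) = (32.3 + j144)/(132.3 + j144)
|Γ| = 148/196 = 0.755
VSWR = (1 + |Γ|)/(1 − |Γ|) = 1.75/0.245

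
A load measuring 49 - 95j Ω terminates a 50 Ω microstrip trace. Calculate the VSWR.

VSWR ≈ 5.5

Γ = (Z_L − Z_0)/(Z_L + Z_0) = (-1 − j95)/(99 − j95)
|Γ| = 95/137 = 0.692
VSWR = (1 + |Γ|)/(1 − |Γ|) = 1.69/0.308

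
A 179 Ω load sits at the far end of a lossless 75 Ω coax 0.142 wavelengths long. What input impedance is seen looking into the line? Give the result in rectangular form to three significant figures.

Z_in ≈ 46.5 − j44.7 Ω

βl = 2π × 0.142 = 51.1°
tan(βl) = tan(51.1°) = 1.24
Z_in = Z_0·(Z_L + jZ_0·tanβl)/(Z_0 + jZ_L·tanβl)
     = 75·(179 + j93)/(75 + j222)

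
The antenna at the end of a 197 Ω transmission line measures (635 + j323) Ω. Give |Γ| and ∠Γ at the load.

Γ ≈ 0.61 ∠ 15.2°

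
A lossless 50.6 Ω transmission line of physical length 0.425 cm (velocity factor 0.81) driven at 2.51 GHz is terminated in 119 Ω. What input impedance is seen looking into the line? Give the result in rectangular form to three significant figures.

λ = v/f = 0.81·c / 2.51 GHz = 0.0968 m
βl = 2π·l/λ = 2π × 0.0439 = 15.8°
tan(βl) = tan(15.8°) = 0.283
Z_in = Z_0·(Z_L + jZ_0·tanβl)/(Z_0 + jZ_L·tanβl)
     = 50.6·(119 + j14.3)/(50.6 + j33.7)

Z_in ≈ 89.1 − j45 Ω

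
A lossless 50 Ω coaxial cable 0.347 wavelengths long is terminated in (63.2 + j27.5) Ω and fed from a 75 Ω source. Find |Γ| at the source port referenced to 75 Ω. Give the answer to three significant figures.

|Γ| ≈ 0.434

βl = 2π × 0.347 = 125°
tan(βl) = -1.43
Z_in = Z_0·(Z_L + jZ_0·tanβl)/(Z_0 + jZ_L·tanβl) = 29.8 + j5.49 Ω
Γ_s = (Z_in − Z_s)/(Z_in + Z_s) = (-45.2 + j5.49)/(105 + j5.49), |Γ_s| = 0.434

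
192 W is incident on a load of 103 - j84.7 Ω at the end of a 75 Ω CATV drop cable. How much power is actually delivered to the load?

|Γ| = |(28 − j84.7)/(178 − j84.7)| = 0.453
|Γ|² = 0.205
P_refl = |Γ|²·P_inc = 39.3 W, P_del = (1 − |Γ|²)·P_inc = 153 W

P_delivered ≈ 153 W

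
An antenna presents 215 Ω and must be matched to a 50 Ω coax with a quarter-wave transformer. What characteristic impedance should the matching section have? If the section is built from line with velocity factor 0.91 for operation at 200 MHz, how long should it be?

Z_qwt ≈ 104 Ω; length ≈ 34.1 cm

Z_qwt = √(Z_0·R_L) = √(50 × 215) = √10750
λ = 0.91·c/f = 1.36 m, so l = λ/4 = 0.341 m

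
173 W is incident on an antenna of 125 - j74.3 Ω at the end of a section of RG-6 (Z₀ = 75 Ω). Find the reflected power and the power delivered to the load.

P_reflected ≈ 30.5 W; P_delivered ≈ 143 W

|Γ| = |(50 − j74.3)/(200 − j74.3)| = 0.42
|Γ|² = 0.176
P_refl = |Γ|²·P_inc = 30.5 W, P_del = (1 − |Γ|²)·P_inc = 143 W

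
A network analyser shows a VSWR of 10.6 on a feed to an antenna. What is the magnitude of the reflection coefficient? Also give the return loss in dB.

|Γ| ≈ 0.828; return loss ≈ 1.64 dB

|Γ| = (S − 1)/(S + 1) = (10.6 − 1)/(10.6 + 1) = 9.6/11.6
RL = −20·log₁₀|Γ| = −20·log₁₀(0.828)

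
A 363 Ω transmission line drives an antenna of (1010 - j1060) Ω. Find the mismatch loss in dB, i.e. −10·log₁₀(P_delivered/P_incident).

mismatch loss ≈ 3.12 dB

Γ = (647 − j1060)/(1373 − j1060), |Γ| = 0.716
|Γ|² = 0.513, so P_del/P_inc = 1 − |Γ|² = 0.487
ML = −10·log₁₀(1 − |Γ|²)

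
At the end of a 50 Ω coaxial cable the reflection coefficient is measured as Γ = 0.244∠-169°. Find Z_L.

Z_L ≈ 30.6 − j3.03 Ω

Z_L = Z_0·(1 + Γ)/(1 − Γ) = 50·(0.76 − j0.0466)/(1.24 + j0.0466)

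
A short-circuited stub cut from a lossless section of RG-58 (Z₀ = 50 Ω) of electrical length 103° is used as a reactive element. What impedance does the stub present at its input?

Z_in ≈ −j217 Ω

tan(βl) = -4.33
For a short-circuited stub, Z_in = jZ_0·tan(βl)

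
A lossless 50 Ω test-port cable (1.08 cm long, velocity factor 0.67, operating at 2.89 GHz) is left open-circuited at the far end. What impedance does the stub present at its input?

λ = v/f = 0.67·c / 2.89 GHz = 0.0696 m
βl = 2π·l/λ = 2π × 0.155 = 55.9°
tan(βl) = 1.48
For an open-circuited stub, Z_in = −jZ_0·cot(βl) = −jZ_0/tan(βl)

Z_in ≈ −j33.8 Ω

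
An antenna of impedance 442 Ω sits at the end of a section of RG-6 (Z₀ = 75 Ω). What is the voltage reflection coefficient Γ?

Γ = (Z_L − Z_0)/(Z_L + Z_0) = (442 − 75)/(442 + 75) = 367/517

Γ = 0.71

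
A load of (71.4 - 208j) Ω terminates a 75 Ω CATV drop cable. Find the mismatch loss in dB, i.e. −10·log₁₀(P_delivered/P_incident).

Γ = (-3.6 − j208)/(146.4 − j208), |Γ| = 0.818
|Γ|² = 0.669, so P_del/P_inc = 1 − |Γ|² = 0.331
ML = −10·log₁₀(1 − |Γ|²)

mismatch loss ≈ 4.8 dB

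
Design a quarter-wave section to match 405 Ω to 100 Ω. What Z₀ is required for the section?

Z_qwt = √(Z_0·R_L) = √(100 × 405) = √40500

Z_qwt ≈ 201 Ω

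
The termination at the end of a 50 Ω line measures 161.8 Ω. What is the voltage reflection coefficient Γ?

Γ = 0.528

Γ = (Z_L − Z_0)/(Z_L + Z_0) = (161.8 − 50)/(161.8 + 50) = 111.8/211.8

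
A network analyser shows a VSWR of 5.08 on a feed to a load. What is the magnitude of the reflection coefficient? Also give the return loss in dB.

|Γ| ≈ 0.671; return loss ≈ 3.46 dB

|Γ| = (S − 1)/(S + 1) = (5.08 − 1)/(5.08 + 1) = 4.08/6.08
RL = −20·log₁₀|Γ| = −20·log₁₀(0.671)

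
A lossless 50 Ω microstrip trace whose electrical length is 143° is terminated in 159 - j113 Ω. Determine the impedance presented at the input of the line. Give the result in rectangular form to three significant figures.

Z_in ≈ 40 + j78.1 Ω

tan(βl) = tan(143°) = -0.754
Z_in = Z_0·(Z_L + jZ_0·tanβl)/(Z_0 + jZ_L·tanβl)
     = 50·(159 − j151)/(-35.2 − j120)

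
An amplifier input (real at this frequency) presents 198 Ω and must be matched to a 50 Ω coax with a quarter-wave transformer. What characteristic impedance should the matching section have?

Z_qwt ≈ 99.5 Ω

Z_qwt = √(Z_0·R_L) = √(50 × 198) = √9900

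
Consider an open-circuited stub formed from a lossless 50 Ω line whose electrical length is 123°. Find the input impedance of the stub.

tan(βl) = -1.54
For an open-circuited stub, Z_in = −jZ_0·cot(βl) = −jZ_0/tan(βl)

Z_in ≈ +j32.5 Ω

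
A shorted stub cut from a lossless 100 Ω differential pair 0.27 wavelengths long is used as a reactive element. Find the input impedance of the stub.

βl = 2π × 0.27 = 97.2°
tan(βl) = -7.92
For a shorted stub, Z_in = jZ_0·tan(βl)

Z_in ≈ −j792 Ω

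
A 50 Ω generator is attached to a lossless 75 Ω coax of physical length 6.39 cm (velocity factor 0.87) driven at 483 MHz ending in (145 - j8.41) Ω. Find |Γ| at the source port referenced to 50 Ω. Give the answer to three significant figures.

λ = v/f = 0.87·c / 483 MHz = 0.54 m
βl = 2π·l/λ = 2π × 0.118 = 42.6°
tan(βl) = 0.919
Z_in = Z_0·(Z_L + jZ_0·tanβl)/(Z_0 + jZ_L·tanβl) = 61.2 − j43.7 Ω
Γ_s = (Z_in − Z_s)/(Z_in + Z_s) = (11.2 − j43.7)/(111 − j43.7), |Γ_s| = 0.377

|Γ| ≈ 0.377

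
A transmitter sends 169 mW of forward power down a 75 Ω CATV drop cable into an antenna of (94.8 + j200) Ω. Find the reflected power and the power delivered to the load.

P_reflected ≈ 99.2 mW; P_delivered ≈ 69.8 mW

|Γ| = |(19.8 + j200)/(169.8 + j200)| = 0.766
|Γ|² = 0.587
P_refl = |Γ|²·P_inc = 99.2 mW, P_del = (1 − |Γ|²)·P_inc = 69.8 mW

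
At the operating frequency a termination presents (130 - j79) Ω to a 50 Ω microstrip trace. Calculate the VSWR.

Γ = (Z_L − Z_0)/(Z_L + Z_0) = (80 − j79)/(180 − j79)
|Γ| = 112/197 = 0.572
VSWR = (1 + |Γ|)/(1 − |Γ|) = 1.57/0.428

VSWR ≈ 3.67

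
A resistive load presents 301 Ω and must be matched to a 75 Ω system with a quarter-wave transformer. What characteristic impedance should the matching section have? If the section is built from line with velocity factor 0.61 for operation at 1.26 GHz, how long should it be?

Z_qwt = √(Z_0·R_L) = √(75 × 301) = √22580
λ = 0.61·c/f = 0.145 m, so l = λ/4 = 0.0363 m

Z_qwt ≈ 150 Ω; length ≈ 3.63 cm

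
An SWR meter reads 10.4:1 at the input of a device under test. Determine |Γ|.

|Γ| ≈ 0.825

|Γ| = (S − 1)/(S + 1) = (10.4 − 1)/(10.4 + 1) = 9.4/11.4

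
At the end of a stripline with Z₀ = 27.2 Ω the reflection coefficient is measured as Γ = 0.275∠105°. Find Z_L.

Z_L = Z_0·(1 + Γ)/(1 − Γ) = 27.2·(0.929 + j0.266)/(1.07 − j0.266)

Z_L ≈ 20.6 + j11.9 Ω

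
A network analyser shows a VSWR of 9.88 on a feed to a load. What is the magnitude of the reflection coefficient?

|Γ| ≈ 0.816

|Γ| = (S − 1)/(S + 1) = (9.88 − 1)/(9.88 + 1) = 8.88/10.9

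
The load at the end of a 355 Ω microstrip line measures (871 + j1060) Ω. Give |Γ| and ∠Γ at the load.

Γ = (Z_L − Z_0)/(Z_L + Z_0) = (516 + j1060)/(1226 + j1060)
|Γ| = 1180/1620 = 0.727

Γ ≈ 0.727 ∠ 23.2°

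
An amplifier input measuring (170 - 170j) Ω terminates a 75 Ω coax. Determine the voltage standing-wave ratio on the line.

Γ = (Z_L − Z_0)/(Z_L + Z_0) = (95 − j170)/(245 − j170)
|Γ| = 195/298 = 0.653
VSWR = (1 + |Γ|)/(1 − |Γ|) = 1.65/0.347

VSWR ≈ 4.76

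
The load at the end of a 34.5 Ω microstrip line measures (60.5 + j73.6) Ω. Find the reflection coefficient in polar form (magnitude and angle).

Γ ≈ 0.65 ∠ 32.8°

Γ = (Z_L − Z_0)/(Z_L + Z_0) = (26 + j73.6)/(95 + j73.6)
|Γ| = 78.1/120 = 0.65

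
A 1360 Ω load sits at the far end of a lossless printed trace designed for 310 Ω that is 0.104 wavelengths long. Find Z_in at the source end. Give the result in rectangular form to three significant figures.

Z_in ≈ 176 − j353 Ω

βl = 2π × 0.104 = 37.4°
tan(βl) = tan(37.4°) = 0.766
Z_in = Z_0·(Z_L + jZ_0·tanβl)/(Z_0 + jZ_L·tanβl)
     = 310·(1360 + j237)/(310 + j1040)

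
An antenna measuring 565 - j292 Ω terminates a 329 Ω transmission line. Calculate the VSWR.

VSWR ≈ 2.33

Γ = (Z_L − Z_0)/(Z_L + Z_0) = (236 − j292)/(894 − j292)
|Γ| = 375/940 = 0.399
VSWR = (1 + |Γ|)/(1 − |Γ|) = 1.4/0.601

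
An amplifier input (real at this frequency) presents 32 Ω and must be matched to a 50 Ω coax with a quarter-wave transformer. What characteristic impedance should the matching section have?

Z_qwt ≈ 40 Ω

Z_qwt = √(Z_0·R_L) = √(50 × 32) = √1600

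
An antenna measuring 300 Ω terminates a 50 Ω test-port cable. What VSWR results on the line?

VSWR ≈ 6

Γ = (300 − 50)/(300 + 50) = 0.714
VSWR = (1 + 0.714)/(1 − 0.714)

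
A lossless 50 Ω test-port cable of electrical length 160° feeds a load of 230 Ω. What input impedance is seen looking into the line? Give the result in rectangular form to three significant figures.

tan(βl) = tan(160°) = -0.364
Z_in = Z_0·(Z_L + jZ_0·tanβl)/(Z_0 + jZ_L·tanβl)
     = 50·(230 − j18.2)/(50 − j83.7)

Z_in ≈ 68.5 + j96.5 Ω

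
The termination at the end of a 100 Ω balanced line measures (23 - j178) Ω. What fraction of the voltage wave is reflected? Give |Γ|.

Γ = (Z_L − Z_0)/(Z_L + Z_0) = (-77 − j178)/(123 − j178)
|Γ| = 194/216

|Γ| ≈ 0.896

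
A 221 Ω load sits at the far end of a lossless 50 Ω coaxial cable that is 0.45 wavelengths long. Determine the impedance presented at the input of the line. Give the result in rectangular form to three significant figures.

Z_in ≈ 79.8 + j98.3 Ω

βl = 2π × 0.45 = 162°
tan(βl) = tan(162°) = -0.325
Z_in = Z_0·(Z_L + jZ_0·tanβl)/(Z_0 + jZ_L·tanβl)
     = 50·(221 − j16.2)/(50 − j71.8)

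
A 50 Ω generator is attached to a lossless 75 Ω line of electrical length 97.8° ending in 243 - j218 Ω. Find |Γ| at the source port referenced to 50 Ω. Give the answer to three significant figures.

|Γ| ≈ 0.631

tan(βl) = -7.3
Z_in = Z_0·(Z_L + jZ_0·tanβl)/(Z_0 + jZ_L·tanβl) = 13.6 + j21.9 Ω
Γ_s = (Z_in − Z_s)/(Z_in + Z_s) = (-36.4 + j21.9)/(63.6 + j21.9), |Γ_s| = 0.631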